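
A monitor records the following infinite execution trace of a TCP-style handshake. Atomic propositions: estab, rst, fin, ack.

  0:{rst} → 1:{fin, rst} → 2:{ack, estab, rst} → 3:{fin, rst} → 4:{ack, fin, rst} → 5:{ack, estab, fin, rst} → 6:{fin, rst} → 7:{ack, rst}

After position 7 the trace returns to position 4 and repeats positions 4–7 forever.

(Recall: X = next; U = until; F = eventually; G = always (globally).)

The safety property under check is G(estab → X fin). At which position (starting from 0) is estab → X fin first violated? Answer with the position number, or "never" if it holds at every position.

estab → X fin holds at every position 0..7, and those are all the positions the trace ever visits, so the invariant G(estab → X fin) is never violated.

never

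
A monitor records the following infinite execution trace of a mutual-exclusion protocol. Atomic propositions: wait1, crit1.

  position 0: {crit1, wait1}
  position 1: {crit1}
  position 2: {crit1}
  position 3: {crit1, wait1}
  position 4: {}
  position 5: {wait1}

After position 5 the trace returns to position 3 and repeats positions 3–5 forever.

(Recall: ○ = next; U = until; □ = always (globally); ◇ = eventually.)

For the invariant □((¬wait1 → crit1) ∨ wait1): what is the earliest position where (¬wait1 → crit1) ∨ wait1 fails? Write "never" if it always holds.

4

Check (¬wait1 → crit1) ∨ wait1 at each position in order: 0 ✓, 1 ✓, 2 ✓, 3 ✓.
At position 4 the labels are {}, so (¬wait1 → crit1) ∨ wait1 is false there. This is the first violation.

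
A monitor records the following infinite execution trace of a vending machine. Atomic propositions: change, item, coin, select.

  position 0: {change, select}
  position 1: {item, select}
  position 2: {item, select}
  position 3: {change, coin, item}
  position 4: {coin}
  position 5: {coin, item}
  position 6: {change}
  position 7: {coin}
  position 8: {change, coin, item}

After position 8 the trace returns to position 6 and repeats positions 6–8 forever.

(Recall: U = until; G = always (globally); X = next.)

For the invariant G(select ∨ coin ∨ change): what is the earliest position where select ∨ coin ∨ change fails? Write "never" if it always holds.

select ∨ coin ∨ change holds at every position 0..8, and those are all the positions the trace ever visits, so the invariant G(select ∨ coin ∨ change) is never violated.

never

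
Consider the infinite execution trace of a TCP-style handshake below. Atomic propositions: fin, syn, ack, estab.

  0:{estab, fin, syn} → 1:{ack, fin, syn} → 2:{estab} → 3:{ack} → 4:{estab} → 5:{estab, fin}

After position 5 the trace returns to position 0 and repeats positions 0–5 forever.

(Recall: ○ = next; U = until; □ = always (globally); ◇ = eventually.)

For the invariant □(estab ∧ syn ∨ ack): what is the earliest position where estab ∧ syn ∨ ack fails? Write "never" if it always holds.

2

Check estab ∧ syn ∨ ack at each position in order: 0 ✓, 1 ✓.
At position 2 the labels are {estab}, so estab ∧ syn ∨ ack is false there. This is the first violation.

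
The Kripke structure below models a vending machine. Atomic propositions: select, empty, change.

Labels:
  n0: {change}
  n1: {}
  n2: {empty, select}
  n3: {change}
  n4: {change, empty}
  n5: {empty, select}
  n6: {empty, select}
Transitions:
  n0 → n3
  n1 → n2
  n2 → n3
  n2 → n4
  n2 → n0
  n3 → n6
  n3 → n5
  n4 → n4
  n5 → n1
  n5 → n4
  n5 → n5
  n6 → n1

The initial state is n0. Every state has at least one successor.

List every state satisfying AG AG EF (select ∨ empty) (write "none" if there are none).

{n0, n1, n2, n3, n4, n5, n6}

States satisfying AG EF (select ∨ empty): {n0, n1, n2, n3, n4, n5, n6}.
States satisfying AG AG EF (select ∨ empty): {n0, n1, n2, n3, n4, n5, n6}.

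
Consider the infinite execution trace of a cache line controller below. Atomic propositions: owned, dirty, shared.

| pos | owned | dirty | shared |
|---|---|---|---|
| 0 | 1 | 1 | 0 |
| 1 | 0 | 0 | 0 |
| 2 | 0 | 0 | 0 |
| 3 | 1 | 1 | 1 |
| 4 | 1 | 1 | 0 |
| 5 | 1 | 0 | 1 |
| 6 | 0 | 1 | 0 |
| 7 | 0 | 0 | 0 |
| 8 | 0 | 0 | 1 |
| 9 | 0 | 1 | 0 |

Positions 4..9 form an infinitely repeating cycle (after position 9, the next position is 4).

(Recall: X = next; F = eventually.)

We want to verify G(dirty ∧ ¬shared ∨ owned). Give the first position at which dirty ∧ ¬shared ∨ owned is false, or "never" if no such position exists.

1

Check dirty ∧ ¬shared ∨ owned at each position in order: 0 ✓.
At position 1 the labels are {}, so dirty ∧ ¬shared ∨ owned is false there. This is the first violation.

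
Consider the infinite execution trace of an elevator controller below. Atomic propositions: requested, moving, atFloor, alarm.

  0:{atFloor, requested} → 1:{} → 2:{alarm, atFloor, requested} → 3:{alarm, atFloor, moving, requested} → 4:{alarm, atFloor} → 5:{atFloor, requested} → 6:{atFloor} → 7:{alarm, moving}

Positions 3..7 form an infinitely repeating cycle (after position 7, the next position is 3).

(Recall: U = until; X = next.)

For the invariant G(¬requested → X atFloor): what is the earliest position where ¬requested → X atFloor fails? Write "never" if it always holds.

Check ¬requested → X atFloor at each position in order: 0 ✓, 1 ✓, 2 ✓, 3 ✓, 4 ✓, 5 ✓.
At position 6 the labels are {atFloor} and the next position 7 has {alarm, moving}, so ¬requested → X atFloor is false there. This is the first violation.

6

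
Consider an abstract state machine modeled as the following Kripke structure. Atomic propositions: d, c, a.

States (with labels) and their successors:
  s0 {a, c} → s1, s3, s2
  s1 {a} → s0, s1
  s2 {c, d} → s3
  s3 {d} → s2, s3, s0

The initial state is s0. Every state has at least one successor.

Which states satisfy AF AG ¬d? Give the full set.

none

States satisfying AG ¬d: ∅.
States satisfying AF AG ¬d: ∅.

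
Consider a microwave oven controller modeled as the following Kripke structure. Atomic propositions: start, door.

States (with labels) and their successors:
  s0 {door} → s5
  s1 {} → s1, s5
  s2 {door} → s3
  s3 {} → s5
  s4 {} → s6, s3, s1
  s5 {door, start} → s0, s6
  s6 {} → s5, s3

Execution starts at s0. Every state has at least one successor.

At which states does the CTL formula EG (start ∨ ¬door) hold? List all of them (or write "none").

States satisfying start ∨ ¬door: {s1, s3, s4, s5, s6}.
States satisfying EG (start ∨ ¬door): {s1, s3, s4, s5, s6}.

{s1, s3, s4, s5, s6}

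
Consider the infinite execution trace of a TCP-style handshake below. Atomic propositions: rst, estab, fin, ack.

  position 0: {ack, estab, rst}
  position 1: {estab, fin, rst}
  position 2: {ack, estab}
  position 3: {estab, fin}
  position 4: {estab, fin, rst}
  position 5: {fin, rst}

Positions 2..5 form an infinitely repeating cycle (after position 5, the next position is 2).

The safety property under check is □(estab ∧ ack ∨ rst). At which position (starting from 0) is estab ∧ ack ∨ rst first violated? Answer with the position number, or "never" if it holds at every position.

Check estab ∧ ack ∨ rst at each position in order: 0 ✓, 1 ✓, 2 ✓.
At position 3 the labels are {estab, fin}, so estab ∧ ack ∨ rst is false there. This is the first violation.

3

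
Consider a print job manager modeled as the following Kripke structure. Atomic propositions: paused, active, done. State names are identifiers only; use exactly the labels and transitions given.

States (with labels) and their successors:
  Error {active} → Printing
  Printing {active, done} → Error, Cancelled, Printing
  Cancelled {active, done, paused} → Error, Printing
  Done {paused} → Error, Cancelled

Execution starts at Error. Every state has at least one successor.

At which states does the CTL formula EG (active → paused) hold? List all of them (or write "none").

States satisfying active → paused: {Cancelled, Done}.
States satisfying EG (active → paused): ∅.

none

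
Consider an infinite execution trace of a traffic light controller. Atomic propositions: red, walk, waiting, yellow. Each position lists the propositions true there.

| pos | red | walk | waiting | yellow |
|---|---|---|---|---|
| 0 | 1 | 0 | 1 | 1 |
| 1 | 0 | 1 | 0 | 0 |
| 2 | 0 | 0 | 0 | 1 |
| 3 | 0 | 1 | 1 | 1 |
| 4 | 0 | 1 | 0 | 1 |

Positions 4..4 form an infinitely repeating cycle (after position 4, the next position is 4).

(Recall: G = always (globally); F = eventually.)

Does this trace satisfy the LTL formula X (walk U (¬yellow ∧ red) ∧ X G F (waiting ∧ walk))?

Violated

The position after 0 is 1; walk U (¬yellow ∧ red) ∧ X G F (waiting ∧ walk) is false there.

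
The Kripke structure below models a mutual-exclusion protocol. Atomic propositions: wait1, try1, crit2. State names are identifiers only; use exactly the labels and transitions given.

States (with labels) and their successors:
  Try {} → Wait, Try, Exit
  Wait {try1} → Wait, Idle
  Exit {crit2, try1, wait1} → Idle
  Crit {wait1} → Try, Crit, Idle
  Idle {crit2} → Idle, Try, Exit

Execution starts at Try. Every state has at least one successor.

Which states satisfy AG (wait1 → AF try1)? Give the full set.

States satisfying wait1 → AF try1: {Try, Wait, Exit, Idle}.
States satisfying AG (wait1 → AF try1): {Try, Wait, Exit, Idle}.

{Try, Wait, Exit, Idle}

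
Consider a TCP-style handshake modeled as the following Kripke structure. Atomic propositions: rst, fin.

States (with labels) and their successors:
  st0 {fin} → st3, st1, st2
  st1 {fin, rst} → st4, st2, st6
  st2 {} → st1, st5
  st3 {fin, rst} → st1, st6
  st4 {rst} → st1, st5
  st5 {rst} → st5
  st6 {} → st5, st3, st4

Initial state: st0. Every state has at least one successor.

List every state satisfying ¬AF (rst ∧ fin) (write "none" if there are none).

States satisfying rst ∧ fin: {st1, st3}.
States satisfying AF (rst ∧ fin): {st1, st3}.
States satisfying ¬AF (rst ∧ fin): {st0, st2, st4, st5, st6}.

{st0, st2, st4, st5, st6}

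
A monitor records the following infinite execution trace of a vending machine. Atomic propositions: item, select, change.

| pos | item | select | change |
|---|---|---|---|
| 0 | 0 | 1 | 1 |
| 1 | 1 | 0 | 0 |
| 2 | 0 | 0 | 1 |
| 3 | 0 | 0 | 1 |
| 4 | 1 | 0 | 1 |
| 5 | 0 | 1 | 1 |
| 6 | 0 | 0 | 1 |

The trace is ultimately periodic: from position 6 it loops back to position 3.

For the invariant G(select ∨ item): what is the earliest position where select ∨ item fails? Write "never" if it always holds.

Check select ∨ item at each position in order: 0 ✓, 1 ✓.
At position 2 the labels are {change}, so select ∨ item is false there. This is the first violation.

2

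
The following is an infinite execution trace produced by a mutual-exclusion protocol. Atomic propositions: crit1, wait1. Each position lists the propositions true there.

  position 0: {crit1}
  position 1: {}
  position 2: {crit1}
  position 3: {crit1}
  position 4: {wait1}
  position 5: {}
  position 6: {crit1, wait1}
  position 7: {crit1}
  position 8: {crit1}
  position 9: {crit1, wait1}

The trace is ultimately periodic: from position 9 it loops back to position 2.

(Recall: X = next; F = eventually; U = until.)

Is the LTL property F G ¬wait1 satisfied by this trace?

Violated

G ¬wait1 is false at every position 0..9, so it never becomes true and F G ¬wait1 fails.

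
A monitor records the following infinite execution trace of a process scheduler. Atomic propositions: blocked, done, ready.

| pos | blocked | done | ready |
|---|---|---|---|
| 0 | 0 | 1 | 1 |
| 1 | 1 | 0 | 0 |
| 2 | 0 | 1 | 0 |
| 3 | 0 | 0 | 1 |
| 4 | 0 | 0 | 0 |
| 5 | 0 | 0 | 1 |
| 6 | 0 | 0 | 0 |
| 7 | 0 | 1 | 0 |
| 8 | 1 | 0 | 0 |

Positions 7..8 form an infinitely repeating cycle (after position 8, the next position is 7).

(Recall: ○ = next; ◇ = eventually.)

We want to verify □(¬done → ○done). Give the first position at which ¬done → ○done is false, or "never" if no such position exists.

Check ¬done → ○done at each position in order: 0 ✓, 1 ✓, 2 ✓.
At position 3 the labels are {ready} and the next position 4 has {}, so ¬done → ○done is false there. This is the first violation.

3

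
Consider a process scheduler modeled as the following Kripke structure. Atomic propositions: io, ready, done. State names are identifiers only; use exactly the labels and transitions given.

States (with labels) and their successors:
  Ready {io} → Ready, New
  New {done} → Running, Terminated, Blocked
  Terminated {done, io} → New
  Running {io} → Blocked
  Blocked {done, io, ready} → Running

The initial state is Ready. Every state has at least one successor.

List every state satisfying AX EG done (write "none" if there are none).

{Terminated}

States satisfying EG done: {New, Terminated}.
States satisfying AX EG done: {Terminated}.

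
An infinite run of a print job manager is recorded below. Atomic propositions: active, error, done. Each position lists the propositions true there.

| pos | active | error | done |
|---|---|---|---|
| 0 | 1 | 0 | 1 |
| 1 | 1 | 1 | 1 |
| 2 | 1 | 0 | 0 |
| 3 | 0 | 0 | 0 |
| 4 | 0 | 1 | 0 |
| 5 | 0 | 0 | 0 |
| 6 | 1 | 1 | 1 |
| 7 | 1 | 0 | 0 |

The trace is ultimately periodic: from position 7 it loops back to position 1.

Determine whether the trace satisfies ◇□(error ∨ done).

□(error ∨ done) is false at every position 0..7, so it never becomes true and ◇□(error ∨ done) fails.

Violated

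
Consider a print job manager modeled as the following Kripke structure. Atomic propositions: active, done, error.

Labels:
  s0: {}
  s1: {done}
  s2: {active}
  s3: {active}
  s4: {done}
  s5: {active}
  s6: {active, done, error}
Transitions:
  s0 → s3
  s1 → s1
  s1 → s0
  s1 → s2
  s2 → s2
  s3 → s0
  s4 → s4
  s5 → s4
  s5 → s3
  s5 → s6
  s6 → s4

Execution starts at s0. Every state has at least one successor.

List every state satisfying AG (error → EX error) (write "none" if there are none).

{s0, s1, s2, s3, s4}

States satisfying error → EX error: {s0, s1, s2, s3, s4, s5}.
States satisfying AG (error → EX error): {s0, s1, s2, s3, s4}.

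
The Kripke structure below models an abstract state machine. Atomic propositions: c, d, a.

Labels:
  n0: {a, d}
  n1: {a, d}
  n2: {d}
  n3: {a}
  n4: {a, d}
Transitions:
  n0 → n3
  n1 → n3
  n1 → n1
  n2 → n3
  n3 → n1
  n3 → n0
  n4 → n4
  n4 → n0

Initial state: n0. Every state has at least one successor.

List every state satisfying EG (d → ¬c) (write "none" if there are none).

States satisfying d → ¬c: {n0, n1, n2, n3, n4}.
States satisfying EG (d → ¬c): {n0, n1, n2, n3, n4}.

{n0, n1, n2, n3, n4}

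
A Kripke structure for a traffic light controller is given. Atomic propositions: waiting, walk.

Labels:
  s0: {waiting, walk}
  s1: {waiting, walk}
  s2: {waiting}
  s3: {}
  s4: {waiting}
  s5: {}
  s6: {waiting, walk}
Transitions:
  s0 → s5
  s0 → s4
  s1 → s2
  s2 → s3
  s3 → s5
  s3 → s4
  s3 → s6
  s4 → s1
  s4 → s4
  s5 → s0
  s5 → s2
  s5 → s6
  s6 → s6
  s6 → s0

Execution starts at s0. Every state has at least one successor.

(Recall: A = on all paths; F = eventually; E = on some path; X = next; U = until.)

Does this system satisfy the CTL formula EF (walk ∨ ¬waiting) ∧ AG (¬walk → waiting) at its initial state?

States satisfying walk ∨ ¬waiting: {s0, s1, s3, s5, s6}.
States satisfying EF (walk ∨ ¬waiting): {s0, s1, s2, s3, s4, s5, s6}.
States satisfying ¬walk → waiting: {s0, s1, s2, s4, s6}.
States satisfying AG (¬walk → waiting): ∅.
States satisfying EF (walk ∨ ¬waiting) ∧ AG (¬walk → waiting): ∅.
s0 ∉ Sat(EF (walk ∨ ¬waiting) ∧ AG (¬walk → waiting)).

Does not hold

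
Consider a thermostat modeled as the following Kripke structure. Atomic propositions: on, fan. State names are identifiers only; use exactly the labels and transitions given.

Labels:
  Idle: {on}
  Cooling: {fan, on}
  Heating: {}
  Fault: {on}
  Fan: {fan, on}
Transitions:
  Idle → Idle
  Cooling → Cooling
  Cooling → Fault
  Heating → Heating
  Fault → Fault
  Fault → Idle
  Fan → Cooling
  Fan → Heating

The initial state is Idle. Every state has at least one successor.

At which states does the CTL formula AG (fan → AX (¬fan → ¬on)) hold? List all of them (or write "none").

States satisfying fan → AX (¬fan → ¬on): {Idle, Heating, Fault, Fan}.
States satisfying AG (fan → AX (¬fan → ¬on)): {Idle, Heating, Fault}.

{Idle, Heating, Fault}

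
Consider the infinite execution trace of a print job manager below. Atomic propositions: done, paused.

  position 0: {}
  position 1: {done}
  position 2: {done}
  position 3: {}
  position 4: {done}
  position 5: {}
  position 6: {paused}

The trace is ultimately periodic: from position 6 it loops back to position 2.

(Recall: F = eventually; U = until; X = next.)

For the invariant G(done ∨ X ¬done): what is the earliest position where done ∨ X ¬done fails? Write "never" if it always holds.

At position 0 the labels are {} and the next position 1 has {done}, so done ∨ X ¬done is false there. This is the first violation.

0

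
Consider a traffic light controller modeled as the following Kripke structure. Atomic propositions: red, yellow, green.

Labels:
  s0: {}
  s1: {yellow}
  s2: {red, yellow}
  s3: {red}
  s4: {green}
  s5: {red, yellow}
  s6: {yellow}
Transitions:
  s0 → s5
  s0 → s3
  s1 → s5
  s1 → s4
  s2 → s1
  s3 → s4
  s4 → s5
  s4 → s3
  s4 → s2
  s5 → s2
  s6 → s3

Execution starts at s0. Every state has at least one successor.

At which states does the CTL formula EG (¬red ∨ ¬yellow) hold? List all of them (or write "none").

{s0, s1, s3, s4, s6}

States satisfying ¬red ∨ ¬yellow: {s0, s1, s3, s4, s6}.
States satisfying EG (¬red ∨ ¬yellow): {s0, s1, s3, s4, s6}.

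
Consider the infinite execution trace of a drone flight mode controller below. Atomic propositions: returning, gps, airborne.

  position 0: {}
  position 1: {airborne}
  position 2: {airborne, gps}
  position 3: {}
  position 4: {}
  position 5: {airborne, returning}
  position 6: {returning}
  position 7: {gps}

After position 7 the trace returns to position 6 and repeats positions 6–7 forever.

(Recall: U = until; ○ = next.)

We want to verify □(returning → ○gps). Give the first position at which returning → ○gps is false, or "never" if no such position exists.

5

Check returning → ○gps at each position in order: 0 ✓, 1 ✓, 2 ✓, 3 ✓, 4 ✓.
At position 5 the labels are {airborne, returning} and the next position 6 has {returning}, so returning → ○gps is false there. This is the first violation.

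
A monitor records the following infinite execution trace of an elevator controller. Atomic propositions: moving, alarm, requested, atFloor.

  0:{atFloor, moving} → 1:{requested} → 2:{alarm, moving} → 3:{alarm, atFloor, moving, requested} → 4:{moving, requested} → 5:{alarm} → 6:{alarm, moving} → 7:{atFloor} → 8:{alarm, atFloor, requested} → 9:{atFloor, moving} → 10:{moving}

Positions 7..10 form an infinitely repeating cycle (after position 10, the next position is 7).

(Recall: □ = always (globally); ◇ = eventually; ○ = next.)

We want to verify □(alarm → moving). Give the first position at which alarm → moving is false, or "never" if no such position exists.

Check alarm → moving at each position in order: 0 ✓, 1 ✓, 2 ✓, 3 ✓, 4 ✓.
At position 5 the labels are {alarm}, so alarm → moving is false there. This is the first violation.

5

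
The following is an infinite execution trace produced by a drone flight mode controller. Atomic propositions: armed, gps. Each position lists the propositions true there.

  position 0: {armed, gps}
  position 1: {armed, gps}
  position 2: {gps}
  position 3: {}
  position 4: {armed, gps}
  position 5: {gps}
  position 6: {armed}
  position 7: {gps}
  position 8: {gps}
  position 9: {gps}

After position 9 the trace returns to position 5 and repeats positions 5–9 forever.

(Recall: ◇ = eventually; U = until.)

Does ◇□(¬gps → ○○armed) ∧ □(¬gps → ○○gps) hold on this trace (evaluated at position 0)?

□(¬gps → ○○armed) is false at every position 0..9, so it never becomes true and ◇□(¬gps → ○○armed) fails.
¬gps → ○○gps holds at every position 0..9, and those are all positions ever visited, so □(¬gps → ○○gps) holds.
Positions where ¬gps holds: 3, 6.
Check ○○gps at each: 3→ok, 6→ok.
At position 0: ◇□(¬gps → ○○armed) is false; □(¬gps → ○○gps) is true; so ◇□(¬gps → ○○armed) ∧ □(¬gps → ○○gps) is false.

Does not hold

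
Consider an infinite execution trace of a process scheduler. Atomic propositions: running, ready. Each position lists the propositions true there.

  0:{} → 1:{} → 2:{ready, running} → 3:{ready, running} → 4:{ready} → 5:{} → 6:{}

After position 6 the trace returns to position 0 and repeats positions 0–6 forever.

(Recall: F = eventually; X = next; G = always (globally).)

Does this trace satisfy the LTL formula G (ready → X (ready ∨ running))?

ready → X (ready ∨ running) must hold at every position from 0 onward. It fails at position 4, so G (ready → X (ready ∨ running)) is false.
Positions where ready holds: 2, 3, 4.
Check X (ready ∨ running) at each: 2→ok, 3→ok, 4→fails.

Does not hold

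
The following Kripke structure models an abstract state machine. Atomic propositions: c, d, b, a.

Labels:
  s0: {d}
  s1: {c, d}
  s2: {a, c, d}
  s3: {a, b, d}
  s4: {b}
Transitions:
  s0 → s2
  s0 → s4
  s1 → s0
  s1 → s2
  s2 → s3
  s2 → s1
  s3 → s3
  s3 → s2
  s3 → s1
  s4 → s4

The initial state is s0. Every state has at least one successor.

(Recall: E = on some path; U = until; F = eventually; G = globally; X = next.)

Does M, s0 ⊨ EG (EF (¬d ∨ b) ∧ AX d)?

Violated

States satisfying EF (¬d ∨ b) ∧ AX d: {s1, s2, s3}.
States satisfying EG (EF (¬d ∨ b) ∧ AX d): {s1, s2, s3}.
No suitable path/successor from s0 witnesses the formula.
s0 ∉ Sat(EG (EF (¬d ∨ b) ∧ AX d)).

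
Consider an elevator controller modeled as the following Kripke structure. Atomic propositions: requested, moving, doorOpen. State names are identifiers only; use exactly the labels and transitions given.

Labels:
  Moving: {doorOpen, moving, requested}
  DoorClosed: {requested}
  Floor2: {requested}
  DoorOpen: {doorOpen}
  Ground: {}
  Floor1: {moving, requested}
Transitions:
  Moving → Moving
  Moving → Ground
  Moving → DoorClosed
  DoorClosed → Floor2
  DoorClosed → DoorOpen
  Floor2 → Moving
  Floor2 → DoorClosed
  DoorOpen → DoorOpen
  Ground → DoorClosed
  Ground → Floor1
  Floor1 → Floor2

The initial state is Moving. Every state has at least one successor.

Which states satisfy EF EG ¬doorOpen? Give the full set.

{Moving, DoorClosed, Floor2, Ground, Floor1}

States satisfying EG ¬doorOpen: {DoorClosed, Floor2, Ground, Floor1}.
States satisfying EF EG ¬doorOpen: {Moving, DoorClosed, Floor2, Ground, Floor1}.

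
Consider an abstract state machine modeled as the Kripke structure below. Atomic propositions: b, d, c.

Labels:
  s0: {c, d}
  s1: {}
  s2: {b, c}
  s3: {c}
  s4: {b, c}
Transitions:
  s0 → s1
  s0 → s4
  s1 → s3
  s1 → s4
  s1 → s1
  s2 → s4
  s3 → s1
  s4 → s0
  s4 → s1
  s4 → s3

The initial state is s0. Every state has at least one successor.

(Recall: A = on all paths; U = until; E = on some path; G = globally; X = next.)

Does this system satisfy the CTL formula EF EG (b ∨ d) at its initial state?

States satisfying EG (b ∨ d): {s0, s2, s4}.
States satisfying EF EG (b ∨ d): {s0, s1, s2, s3, s4}.
Some path from s0 reaches a state where EG (b ∨ d) holds.
s0 ∈ Sat(EF EG (b ∨ d)).

Holds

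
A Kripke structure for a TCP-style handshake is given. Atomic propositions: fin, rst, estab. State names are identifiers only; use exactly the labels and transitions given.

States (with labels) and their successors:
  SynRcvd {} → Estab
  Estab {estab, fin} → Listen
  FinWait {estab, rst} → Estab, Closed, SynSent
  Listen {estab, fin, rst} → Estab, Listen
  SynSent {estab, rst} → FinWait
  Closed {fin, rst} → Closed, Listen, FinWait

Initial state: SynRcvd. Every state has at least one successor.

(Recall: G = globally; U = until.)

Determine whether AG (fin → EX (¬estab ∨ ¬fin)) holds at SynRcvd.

Violated

States satisfying fin → EX (¬estab ∨ ¬fin): {SynRcvd, FinWait, SynSent, Closed}.
States satisfying AG (fin → EX (¬estab ∨ ¬fin)): ∅.
Estab is reachable from SynRcvd and violates fin → EX (¬estab ∨ ¬fin), so AG fails at SynRcvd.
SynRcvd ∉ Sat(AG (fin → EX (¬estab ∨ ¬fin))).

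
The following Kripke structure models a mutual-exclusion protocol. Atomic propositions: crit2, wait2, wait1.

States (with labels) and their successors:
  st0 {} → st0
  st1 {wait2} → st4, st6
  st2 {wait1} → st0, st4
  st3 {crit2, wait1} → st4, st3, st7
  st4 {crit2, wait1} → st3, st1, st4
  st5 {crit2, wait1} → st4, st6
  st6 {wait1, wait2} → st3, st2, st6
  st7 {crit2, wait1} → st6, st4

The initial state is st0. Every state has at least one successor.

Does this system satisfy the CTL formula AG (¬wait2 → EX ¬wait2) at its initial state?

Satisfied

States satisfying ¬wait2 → EX ¬wait2: {st0, st1, st2, st3, st4, st5, st6, st7}.
States satisfying AG (¬wait2 → EX ¬wait2): {st0, st1, st2, st3, st4, st5, st6, st7}.
Every state reachable from st0 satisfies ¬wait2 → EX ¬wait2.
st0 ∈ Sat(AG (¬wait2 → EX ¬wait2)).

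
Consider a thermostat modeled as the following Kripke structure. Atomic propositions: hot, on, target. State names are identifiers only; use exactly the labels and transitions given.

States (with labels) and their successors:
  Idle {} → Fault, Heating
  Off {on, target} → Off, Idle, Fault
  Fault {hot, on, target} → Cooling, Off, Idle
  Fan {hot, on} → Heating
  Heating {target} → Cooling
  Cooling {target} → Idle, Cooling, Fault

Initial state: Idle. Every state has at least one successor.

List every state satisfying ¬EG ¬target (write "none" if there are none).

{Idle, Off, Fault, Fan, Heating, Cooling}

States satisfying ¬target: {Idle, Fan}.
States satisfying EG ¬target: ∅.
States satisfying ¬EG ¬target: {Idle, Off, Fault, Fan, Heating, Cooling}.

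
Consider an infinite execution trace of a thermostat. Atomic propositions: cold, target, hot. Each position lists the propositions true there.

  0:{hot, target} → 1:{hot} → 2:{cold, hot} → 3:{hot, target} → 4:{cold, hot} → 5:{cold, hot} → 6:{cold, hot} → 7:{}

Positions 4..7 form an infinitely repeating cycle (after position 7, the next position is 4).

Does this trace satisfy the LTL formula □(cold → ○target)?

cold → ○target must hold at every position from 0 onward. It fails at position 4, so □(cold → ○target) is false.
Positions where cold holds: 2, 4, 5, 6.
Check ○target at each: 2→ok, 4→fails, 5→fails, 6→fails.

No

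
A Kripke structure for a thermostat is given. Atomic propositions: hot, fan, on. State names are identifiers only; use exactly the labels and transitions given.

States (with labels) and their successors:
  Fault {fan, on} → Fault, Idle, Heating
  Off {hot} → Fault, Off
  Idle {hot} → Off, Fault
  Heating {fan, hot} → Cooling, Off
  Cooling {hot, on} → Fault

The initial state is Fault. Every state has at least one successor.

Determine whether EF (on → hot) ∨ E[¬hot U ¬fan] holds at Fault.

Yes

States satisfying on → hot: {Off, Idle, Heating, Cooling}.
States satisfying EF (on → hot): {Fault, Off, Idle, Heating, Cooling}.
States satisfying ¬hot: {Fault}.
States satisfying ¬fan: {Off, Idle, Cooling}.
States satisfying E[¬hot U ¬fan]: {Fault, Off, Idle, Cooling}.
States satisfying EF (on → hot) ∨ E[¬hot U ¬fan]: {Fault, Off, Idle, Heating, Cooling}.
Fault ∈ Sat(EF (on → hot) ∨ E[¬hot U ¬fan]).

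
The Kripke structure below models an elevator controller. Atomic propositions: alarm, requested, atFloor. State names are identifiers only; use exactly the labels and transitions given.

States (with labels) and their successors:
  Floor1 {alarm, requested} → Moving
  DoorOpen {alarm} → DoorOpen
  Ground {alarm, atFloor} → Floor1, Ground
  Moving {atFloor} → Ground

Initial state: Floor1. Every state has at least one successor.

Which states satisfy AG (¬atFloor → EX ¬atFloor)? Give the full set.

States satisfying ¬atFloor → EX ¬atFloor: {DoorOpen, Ground, Moving}.
States satisfying AG (¬atFloor → EX ¬atFloor): {DoorOpen}.

{DoorOpen}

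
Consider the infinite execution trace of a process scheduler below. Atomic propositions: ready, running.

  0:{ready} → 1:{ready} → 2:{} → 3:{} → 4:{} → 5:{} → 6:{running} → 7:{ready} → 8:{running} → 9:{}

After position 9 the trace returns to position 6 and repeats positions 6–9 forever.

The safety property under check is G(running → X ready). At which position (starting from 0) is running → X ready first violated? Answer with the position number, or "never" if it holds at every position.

8

Check running → X ready at each position in order: 0 ✓, 1 ✓, 2 ✓, 3 ✓, 4 ✓, 5 ✓, 6 ✓, 7 ✓.
At position 8 the labels are {running} and the next position 9 has {}, so running → X ready is false there. This is the first violation.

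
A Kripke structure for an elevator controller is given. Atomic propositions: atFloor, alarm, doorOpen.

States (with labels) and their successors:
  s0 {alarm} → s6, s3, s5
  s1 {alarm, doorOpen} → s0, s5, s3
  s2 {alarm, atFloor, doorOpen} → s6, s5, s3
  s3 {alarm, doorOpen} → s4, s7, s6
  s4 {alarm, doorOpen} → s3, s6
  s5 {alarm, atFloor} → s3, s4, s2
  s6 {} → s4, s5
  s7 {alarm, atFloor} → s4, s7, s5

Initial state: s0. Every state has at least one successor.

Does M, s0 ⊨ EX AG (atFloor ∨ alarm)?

States satisfying AG (atFloor ∨ alarm): ∅.
States satisfying EX AG (atFloor ∨ alarm): ∅.
No suitable path/successor from s0 witnesses the formula.
s0 ∉ Sat(EX AG (atFloor ∨ alarm)).

No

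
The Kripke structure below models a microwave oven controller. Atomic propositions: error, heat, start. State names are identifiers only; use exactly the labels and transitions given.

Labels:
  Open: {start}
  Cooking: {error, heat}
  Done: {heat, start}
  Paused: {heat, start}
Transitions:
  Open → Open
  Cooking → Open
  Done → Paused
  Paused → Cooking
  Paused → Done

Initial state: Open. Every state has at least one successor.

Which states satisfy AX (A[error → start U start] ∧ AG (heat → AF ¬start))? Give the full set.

{Open, Cooking}

States satisfying A[error → start U start] ∧ AG (heat → AF ¬start): {Open}.
States satisfying AX (A[error → start U start] ∧ AG (heat → AF ¬start)): {Open, Cooking}.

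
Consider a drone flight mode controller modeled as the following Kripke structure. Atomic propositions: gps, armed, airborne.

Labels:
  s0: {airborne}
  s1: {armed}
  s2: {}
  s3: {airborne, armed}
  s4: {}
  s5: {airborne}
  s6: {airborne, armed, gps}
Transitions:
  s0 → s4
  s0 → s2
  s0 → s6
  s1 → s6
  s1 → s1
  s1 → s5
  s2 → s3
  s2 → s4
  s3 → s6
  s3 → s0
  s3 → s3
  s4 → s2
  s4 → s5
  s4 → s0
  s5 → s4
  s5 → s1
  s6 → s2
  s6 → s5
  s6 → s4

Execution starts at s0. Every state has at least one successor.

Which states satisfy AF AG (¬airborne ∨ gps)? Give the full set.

none

States satisfying AG (¬airborne ∨ gps): ∅.
States satisfying AF AG (¬airborne ∨ gps): ∅.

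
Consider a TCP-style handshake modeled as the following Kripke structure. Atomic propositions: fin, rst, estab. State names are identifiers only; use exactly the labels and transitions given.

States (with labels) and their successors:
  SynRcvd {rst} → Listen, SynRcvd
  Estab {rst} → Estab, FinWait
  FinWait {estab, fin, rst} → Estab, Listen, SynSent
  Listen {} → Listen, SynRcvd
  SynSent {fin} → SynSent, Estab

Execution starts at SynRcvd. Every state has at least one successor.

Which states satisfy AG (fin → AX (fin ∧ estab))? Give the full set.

{SynRcvd, Listen}

States satisfying fin → AX (fin ∧ estab): {SynRcvd, Estab, Listen}.
States satisfying AG (fin → AX (fin ∧ estab)): {SynRcvd, Listen}.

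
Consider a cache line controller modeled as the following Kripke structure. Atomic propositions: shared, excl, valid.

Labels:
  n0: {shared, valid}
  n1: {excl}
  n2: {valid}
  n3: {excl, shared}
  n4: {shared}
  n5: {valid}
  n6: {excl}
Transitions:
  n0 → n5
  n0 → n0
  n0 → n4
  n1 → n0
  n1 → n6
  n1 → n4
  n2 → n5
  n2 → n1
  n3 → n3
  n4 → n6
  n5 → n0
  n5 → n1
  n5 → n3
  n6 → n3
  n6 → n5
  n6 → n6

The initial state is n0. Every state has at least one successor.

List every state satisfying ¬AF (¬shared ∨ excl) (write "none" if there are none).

States satisfying ¬shared ∨ excl: {n1, n2, n3, n5, n6}.
States satisfying AF (¬shared ∨ excl): {n1, n2, n3, n4, n5, n6}.
States satisfying ¬AF (¬shared ∨ excl): {n0}.

{n0}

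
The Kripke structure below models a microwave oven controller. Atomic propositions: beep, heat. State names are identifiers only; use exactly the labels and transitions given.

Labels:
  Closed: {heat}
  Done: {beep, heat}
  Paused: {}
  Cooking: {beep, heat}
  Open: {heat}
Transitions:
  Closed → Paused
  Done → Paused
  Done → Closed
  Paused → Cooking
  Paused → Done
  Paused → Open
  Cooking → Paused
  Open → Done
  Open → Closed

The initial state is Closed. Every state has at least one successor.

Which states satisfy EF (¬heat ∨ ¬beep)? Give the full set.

States satisfying ¬heat ∨ ¬beep: {Closed, Paused, Open}.
States satisfying EF (¬heat ∨ ¬beep): {Closed, Done, Paused, Cooking, Open}.

{Closed, Done, Paused, Cooking, Open}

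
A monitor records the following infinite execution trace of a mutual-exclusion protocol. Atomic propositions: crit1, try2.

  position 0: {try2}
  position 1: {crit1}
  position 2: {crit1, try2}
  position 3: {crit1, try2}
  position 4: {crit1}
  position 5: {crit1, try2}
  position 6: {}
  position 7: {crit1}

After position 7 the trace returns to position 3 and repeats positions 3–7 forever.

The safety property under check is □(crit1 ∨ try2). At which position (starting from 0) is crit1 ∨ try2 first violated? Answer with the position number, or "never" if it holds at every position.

6

Check crit1 ∨ try2 at each position in order: 0 ✓, 1 ✓, 2 ✓, 3 ✓, 4 ✓, 5 ✓.
At position 6 the labels are {}, so crit1 ∨ try2 is false there. This is the first violation.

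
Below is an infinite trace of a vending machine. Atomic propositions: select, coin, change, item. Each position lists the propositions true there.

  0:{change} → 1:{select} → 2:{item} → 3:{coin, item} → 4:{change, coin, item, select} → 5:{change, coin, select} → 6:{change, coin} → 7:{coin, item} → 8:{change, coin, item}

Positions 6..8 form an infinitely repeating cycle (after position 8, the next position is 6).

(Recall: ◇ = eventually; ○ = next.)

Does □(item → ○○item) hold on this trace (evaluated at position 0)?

item → ○○item must hold at every position from 0 onward. It fails at position 3, so □(item → ○○item) is false.
Positions where item holds: 2, 3, 4, 7, 8.
Check ○○item at each: 2→ok, 3→fails, 4→fails, 7→fails, 8→ok.

No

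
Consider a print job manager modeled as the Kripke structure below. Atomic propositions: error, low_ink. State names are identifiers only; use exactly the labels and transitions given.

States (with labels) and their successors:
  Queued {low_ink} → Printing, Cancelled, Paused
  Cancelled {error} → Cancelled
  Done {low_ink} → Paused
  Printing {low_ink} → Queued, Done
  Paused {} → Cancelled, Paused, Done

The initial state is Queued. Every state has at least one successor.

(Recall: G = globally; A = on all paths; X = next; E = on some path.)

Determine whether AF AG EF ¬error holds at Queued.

No

States satisfying AG EF ¬error: ∅.
States satisfying AF AG EF ¬error: ∅.
There is a path from Queued along which AG EF ¬error never holds.
Queued ∉ Sat(AF AG EF ¬error).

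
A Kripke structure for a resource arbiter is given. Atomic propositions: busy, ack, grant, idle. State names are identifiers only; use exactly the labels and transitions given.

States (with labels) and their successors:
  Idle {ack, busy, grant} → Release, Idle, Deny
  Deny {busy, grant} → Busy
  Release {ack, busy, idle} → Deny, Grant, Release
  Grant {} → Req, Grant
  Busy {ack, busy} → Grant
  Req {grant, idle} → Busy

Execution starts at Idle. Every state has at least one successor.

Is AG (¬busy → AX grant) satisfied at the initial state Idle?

Does not hold

States satisfying ¬busy → AX grant: {Idle, Deny, Release, Busy}.
States satisfying AG (¬busy → AX grant): ∅.
Grant is reachable from Idle and violates ¬busy → AX grant, so AG fails at Idle.
Idle ∉ Sat(AG (¬busy → AX grant)).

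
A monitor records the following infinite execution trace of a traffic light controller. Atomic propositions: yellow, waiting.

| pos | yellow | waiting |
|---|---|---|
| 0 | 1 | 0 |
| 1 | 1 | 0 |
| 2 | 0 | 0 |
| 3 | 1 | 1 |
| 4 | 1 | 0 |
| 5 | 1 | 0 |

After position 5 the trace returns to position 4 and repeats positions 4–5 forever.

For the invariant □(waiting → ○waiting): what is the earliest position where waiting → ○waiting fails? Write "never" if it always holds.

Check waiting → ○waiting at each position in order: 0 ✓, 1 ✓, 2 ✓.
At position 3 the labels are {waiting, yellow} and the next position 4 has {yellow}, so waiting → ○waiting is false there. This is the first violation.

3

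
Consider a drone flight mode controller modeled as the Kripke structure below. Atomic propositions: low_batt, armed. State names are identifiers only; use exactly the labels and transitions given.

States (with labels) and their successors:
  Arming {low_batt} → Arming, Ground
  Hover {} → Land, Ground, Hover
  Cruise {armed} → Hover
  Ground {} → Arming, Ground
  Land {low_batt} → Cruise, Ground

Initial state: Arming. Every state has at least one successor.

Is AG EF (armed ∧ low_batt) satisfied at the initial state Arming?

No

States satisfying EF (armed ∧ low_batt): ∅.
States satisfying AG EF (armed ∧ low_batt): ∅.
Arming is reachable from Arming and violates EF (armed ∧ low_batt), so AG fails at Arming.
Arming ∉ Sat(AG EF (armed ∧ low_batt)).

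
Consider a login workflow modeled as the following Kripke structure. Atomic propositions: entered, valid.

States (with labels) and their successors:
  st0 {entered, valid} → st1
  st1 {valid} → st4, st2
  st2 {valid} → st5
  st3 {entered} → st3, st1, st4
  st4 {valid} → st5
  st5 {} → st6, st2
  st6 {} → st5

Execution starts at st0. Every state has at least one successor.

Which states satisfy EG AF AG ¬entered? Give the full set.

{st0, st1, st2, st4, st5, st6}

States satisfying AF AG ¬entered: {st0, st1, st2, st4, st5, st6}.
States satisfying EG AF AG ¬entered: {st0, st1, st2, st4, st5, st6}.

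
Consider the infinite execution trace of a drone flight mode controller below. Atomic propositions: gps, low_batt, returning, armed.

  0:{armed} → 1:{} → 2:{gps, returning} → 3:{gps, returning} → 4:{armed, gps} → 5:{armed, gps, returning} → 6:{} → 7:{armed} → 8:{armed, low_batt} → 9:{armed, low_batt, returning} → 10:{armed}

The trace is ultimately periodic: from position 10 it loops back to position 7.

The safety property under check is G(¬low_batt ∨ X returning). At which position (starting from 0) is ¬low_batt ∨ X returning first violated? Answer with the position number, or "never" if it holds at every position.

9

Check ¬low_batt ∨ X returning at each position in order: 0 ✓, 1 ✓, 2 ✓, 3 ✓, 4 ✓, 5 ✓, 6 ✓, 7 ✓, 8 ✓.
At position 9 the labels are {armed, low_batt, returning} and the next position 10 has {armed}, so ¬low_batt ∨ X returning is false there. This is the first violation.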